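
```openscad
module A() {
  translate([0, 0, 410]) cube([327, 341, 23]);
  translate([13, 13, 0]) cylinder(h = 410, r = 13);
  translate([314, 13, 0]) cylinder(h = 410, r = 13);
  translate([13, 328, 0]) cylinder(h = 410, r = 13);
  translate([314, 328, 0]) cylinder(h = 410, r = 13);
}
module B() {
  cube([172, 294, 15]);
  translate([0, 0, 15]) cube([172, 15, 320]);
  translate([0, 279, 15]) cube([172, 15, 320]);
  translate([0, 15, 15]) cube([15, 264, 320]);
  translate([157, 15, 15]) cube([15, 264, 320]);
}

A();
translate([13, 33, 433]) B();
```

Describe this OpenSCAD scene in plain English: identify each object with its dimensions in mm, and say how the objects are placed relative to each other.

A is a four-legged stool. The seat is 327×341 mm, 23 mm thick, top at z = 433 mm. It stands on four round legs, each 26 mm in diameter, from z = 0 to the seat underside, each leg's axis is inset half a diameter from the nearest pair of seat edges (so the leg's bounding box is flush with the corner).

B is an open storage box with external size 172×294×335 mm and wall thickness 15 mm (the base is also 15 mm thick). The base covers the whole footprint; the four walls stand on the base, with the y-facing walls full-width and the x-facing walls fitting between their inner faces.

The open box is on top of the stool.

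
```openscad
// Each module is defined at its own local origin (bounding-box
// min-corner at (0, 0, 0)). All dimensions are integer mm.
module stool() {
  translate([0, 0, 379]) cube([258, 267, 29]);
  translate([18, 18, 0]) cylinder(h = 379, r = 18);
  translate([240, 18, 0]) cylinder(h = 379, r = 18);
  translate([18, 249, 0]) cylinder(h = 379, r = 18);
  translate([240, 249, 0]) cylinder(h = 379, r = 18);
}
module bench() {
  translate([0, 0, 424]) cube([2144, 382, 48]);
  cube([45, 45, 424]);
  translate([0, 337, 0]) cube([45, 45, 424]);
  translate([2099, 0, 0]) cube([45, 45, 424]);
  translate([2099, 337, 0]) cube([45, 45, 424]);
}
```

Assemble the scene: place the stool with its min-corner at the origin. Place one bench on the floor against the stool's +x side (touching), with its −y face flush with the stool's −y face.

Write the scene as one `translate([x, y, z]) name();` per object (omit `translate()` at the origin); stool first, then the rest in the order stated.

stool();
translate([258, 0, 0]) bench();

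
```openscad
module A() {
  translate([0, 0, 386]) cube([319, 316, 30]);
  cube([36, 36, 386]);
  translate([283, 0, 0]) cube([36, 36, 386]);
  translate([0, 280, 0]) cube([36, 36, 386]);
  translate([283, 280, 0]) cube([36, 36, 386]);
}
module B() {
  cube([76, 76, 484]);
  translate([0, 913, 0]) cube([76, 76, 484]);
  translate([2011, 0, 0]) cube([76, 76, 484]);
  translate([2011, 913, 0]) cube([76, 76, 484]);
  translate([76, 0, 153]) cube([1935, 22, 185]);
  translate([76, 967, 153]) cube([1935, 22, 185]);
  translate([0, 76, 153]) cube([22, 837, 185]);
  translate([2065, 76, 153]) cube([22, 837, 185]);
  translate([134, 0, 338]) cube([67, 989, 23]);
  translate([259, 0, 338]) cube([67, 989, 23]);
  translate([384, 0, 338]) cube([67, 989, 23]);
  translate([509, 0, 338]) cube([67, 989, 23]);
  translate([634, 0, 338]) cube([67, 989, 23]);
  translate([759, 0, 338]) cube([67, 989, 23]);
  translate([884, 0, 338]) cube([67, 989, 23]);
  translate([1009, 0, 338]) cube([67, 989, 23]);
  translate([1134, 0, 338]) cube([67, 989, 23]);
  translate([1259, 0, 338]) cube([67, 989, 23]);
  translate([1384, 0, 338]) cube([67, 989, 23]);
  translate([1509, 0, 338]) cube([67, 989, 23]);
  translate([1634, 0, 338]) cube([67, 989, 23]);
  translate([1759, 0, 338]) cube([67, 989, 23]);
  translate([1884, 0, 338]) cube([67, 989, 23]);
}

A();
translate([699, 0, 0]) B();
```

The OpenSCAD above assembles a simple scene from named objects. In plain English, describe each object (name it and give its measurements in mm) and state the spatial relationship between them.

A is a four-legged stool. The seat is a 319×316×30 mm slab whose top surface is at z = 416 mm; four square legs, each 36×36 mm in cross-section, run from the floor (z = 0) to the underside of the seat, each flush with a corner of the seat.

B is a bed frame 2087 mm long (x) by 989 mm wide (y). Four 76×76 mm corner posts, 484 mm tall, at the corners of the footprint. Four rails of 22 mm thickness and 185 mm height run between adjacent posts with their undersides at z = 153 mm, their outer faces flush with the outside of the frame (the two x-running rails run between the posts' inner faces; the two y-running rails run between the posts' inner faces). 15 slats, each 67 mm wide (x) and 23 mm thick, lie across the top of the two x-running rails, running the full 989 mm width of the frame in y; the slats are evenly spaced along x between the inner faces of the end posts with equal gaps (rounded down to the nearest mm) at the −x end and between each pair — any rounding remainder accumulates at the +x end.

The bed frame is on the floor beside the stool on its +x side.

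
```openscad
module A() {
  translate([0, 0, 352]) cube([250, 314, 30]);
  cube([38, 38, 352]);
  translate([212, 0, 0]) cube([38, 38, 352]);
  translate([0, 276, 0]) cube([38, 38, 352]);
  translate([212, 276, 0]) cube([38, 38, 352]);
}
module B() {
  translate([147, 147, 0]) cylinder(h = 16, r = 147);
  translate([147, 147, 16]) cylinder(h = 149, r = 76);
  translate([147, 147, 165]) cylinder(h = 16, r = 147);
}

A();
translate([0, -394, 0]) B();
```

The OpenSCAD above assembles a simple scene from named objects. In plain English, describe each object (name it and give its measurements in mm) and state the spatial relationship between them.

A is a simple wooden stool: a rectangular seat 250 mm (x) by 314 mm (y), 30 mm thick, top face at z = 382 mm, on four square legs, each 38×38 mm in cross-section. The legs rest on z = 0, each flush with a corner of the seat.

B is a spool: two coaxial disc flanges of radius 147 mm and thickness 16 mm, joined by a core cylinder of radius 76 mm and height 149 mm. The lower flange rests on z = 0 and the three cylinders share a vertical axis.

The spool is on the floor beside the stool on its −y side.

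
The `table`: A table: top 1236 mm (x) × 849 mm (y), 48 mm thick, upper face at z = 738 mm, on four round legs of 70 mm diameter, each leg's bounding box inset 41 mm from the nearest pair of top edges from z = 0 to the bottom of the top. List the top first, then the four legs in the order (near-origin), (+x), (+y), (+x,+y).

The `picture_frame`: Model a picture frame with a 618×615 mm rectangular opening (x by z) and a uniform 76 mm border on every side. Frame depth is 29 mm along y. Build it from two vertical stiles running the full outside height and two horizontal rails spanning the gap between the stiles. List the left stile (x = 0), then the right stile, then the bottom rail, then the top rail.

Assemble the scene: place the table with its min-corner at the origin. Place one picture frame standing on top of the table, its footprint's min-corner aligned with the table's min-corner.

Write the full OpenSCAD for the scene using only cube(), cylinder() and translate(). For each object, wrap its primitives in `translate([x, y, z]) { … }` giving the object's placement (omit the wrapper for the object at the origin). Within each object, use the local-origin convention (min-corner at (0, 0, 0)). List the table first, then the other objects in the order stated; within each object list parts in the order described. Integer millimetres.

translate([0, 0, 690]) cube([1236, 849, 48]);
translate([76, 76, 0]) cylinder(h = 690, r = 35);
translate([1160, 76, 0]) cylinder(h = 690, r = 35);
translate([76, 773, 0]) cylinder(h = 690, r = 35);
translate([1160, 773, 0]) cylinder(h = 690, r = 35);
translate([0, 0, 738]) {
  cube([76, 29, 767]);
  translate([694, 0, 0]) cube([76, 29, 767]);
  translate([76, 0, 0]) cube([618, 29, 76]);
  translate([76, 0, 691]) cube([618, 29, 76]);
}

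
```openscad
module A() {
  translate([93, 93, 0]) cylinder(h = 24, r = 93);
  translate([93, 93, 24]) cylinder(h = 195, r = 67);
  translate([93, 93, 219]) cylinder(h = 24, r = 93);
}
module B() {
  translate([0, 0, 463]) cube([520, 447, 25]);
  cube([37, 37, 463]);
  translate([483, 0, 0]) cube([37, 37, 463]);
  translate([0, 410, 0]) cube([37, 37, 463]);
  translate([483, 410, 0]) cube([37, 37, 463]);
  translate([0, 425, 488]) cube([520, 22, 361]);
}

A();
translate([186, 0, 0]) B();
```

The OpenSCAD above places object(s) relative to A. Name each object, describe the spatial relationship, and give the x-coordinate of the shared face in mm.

A is a spool. B is a chair. The chair is against the spool's +x side, with their −y faces flush. The x-coordinate of the shared face is 186 mm.

The spool's +x face and the chair's −x face are both at x = 186 mm.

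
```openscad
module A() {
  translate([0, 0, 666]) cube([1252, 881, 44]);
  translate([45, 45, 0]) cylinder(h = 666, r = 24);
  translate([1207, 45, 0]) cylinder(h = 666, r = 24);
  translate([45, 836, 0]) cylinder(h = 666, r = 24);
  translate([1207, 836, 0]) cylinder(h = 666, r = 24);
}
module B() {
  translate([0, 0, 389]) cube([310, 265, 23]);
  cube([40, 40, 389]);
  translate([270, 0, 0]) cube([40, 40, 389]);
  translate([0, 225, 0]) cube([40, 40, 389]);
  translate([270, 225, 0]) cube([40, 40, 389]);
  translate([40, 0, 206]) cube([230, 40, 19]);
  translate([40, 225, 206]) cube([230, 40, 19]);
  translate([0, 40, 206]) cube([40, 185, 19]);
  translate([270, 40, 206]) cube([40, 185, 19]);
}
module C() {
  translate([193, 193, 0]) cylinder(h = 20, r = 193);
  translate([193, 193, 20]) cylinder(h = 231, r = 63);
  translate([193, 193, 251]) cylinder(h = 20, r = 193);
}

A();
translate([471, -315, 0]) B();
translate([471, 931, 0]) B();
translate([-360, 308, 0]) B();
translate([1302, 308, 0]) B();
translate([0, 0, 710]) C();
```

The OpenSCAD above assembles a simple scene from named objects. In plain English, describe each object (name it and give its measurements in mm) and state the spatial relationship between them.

A is a rectangular dining table. The top is 1252×881×44 mm with its upper surface at z = 710 mm. It stands on four round legs of 48 mm diameter, each leg's bounding box inset 21 mm from the nearest pair of top edges, running from the floor to the underside of the top.

B is a simple wooden stool: a rectangular seat 310 mm (x) by 265 mm (y), 23 mm thick, top face at z = 412 mm, on four square legs, each 40×40 mm in cross-section. The legs rest on z = 0, each flush with a corner of the seat. Four stretchers, 40 mm wide and 19 mm tall, connect adjacent legs with their undersides at z = 206 mm, each running between the inner faces of the legs it joins and aligned with the legs' outer faces on the other axis.

C is a spool: two coaxial disc flanges of radius 193 mm and thickness 20 mm, joined by a core cylinder of radius 63 mm and height 231 mm. The lower flange rests on z = 0 and the three cylinders share a vertical axis.

Four stools sit around the table at the −y, +y, −x, +x sides. The spool is on top of the table.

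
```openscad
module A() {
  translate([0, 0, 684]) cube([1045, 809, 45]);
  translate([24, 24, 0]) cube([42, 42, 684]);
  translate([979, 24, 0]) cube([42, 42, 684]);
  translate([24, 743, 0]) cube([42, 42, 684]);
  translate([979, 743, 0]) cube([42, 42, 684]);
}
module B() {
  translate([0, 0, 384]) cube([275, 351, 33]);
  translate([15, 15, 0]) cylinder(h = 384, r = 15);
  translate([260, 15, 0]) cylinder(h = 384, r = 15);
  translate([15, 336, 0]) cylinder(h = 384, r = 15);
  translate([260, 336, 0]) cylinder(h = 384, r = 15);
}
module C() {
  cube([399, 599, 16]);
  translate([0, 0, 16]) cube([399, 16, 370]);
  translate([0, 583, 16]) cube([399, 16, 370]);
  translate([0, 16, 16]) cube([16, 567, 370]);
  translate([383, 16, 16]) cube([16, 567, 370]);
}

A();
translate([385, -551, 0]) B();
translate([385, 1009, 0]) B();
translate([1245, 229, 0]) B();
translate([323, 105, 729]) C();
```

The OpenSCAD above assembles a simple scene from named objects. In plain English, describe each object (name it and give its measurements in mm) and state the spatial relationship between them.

A is a table: top 1045 mm (x) × 809 mm (y), 45 mm thick, upper face at z = 729 mm, on four 42×42 mm square legs, each inset 24 mm from the nearest pair of top edges, running from z = 0 to the bottom of the top.

B is a four-legged stool. The seat is 275×351 mm, 33 mm thick, top at z = 417 mm. It stands on four round legs, each 30 mm in diameter, from z = 0 to the seat underside, each leg's axis is inset half a diameter from the nearest pair of seat edges (so the leg's bounding box is flush with the corner).

C is an open-topped rectangular box: outside dimensions 399×599×386 mm, with a uniform wall and base thickness of 16 mm. The base is a full 399×599 slab on the floor; four walls sit on top of the base. The front and back walls (the −y and +y sides) span the full width; the two side walls fit between them.

Three stools sit around the table at the −y, +y, +x sides. The open box is on top of the table, centred.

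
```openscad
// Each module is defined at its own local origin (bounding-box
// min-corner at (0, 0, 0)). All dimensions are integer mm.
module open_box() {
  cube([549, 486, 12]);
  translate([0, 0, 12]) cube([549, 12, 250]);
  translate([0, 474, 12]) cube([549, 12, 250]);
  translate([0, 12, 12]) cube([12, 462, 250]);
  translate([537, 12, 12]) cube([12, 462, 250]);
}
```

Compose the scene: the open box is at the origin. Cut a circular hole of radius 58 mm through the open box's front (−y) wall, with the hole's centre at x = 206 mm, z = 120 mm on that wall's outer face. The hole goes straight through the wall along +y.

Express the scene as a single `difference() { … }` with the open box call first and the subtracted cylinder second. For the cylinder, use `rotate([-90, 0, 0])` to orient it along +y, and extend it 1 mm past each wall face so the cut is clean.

difference() {
  open_box();
  translate([206, -1, 120]) rotate([-90, 0, 0]) cylinder(h = 14, r = 58);
}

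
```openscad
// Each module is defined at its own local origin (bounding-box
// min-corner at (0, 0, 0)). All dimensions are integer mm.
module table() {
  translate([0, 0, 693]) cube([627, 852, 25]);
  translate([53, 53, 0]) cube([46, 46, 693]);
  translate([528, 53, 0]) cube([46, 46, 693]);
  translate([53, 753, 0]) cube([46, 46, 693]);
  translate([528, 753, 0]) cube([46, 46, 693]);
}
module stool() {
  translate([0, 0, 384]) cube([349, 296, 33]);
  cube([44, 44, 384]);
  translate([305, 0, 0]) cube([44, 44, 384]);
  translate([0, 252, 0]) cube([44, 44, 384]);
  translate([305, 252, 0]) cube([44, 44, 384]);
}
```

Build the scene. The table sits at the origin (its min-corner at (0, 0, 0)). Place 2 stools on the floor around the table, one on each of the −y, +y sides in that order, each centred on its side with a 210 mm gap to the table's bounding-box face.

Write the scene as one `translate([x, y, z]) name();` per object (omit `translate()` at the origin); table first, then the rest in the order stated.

table();
translate([139, -506, 0]) stool();
translate([139, 1062, 0]) stool();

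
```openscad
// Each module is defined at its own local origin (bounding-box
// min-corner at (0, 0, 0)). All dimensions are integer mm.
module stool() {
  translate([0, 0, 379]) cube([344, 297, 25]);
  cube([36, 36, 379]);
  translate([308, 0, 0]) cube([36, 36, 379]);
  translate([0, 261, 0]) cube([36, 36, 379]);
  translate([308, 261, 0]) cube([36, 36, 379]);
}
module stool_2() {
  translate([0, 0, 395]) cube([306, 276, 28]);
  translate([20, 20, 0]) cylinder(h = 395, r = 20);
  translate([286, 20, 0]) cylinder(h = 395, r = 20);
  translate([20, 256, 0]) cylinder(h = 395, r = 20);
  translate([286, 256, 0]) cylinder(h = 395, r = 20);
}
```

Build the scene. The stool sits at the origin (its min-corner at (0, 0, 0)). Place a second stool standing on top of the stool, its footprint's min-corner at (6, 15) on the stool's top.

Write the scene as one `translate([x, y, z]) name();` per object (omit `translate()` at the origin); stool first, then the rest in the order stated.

stool();
translate([6, 15, 404]) stool_2();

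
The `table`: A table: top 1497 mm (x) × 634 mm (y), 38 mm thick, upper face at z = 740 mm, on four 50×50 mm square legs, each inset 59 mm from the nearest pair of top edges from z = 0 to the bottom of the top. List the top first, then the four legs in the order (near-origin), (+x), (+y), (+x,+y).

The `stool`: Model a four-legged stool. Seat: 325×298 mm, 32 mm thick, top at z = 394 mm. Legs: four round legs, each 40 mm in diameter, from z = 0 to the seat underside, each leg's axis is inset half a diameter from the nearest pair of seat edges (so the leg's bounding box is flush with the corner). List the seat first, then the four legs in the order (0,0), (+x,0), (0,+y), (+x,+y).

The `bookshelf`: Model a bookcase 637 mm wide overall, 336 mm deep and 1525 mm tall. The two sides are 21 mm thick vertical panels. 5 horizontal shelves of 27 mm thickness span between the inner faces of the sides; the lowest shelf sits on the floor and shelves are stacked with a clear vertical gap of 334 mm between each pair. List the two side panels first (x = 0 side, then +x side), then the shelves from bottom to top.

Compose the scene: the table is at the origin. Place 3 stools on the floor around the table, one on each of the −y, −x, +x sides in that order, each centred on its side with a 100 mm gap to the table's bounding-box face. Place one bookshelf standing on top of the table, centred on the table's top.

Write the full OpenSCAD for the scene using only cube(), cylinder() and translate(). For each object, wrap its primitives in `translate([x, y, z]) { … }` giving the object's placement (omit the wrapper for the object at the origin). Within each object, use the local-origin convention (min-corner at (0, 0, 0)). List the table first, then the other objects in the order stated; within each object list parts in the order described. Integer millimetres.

translate([0, 0, 702]) cube([1497, 634, 38]);
translate([59, 59, 0]) cube([50, 50, 702]);
translate([1388, 59, 0]) cube([50, 50, 702]);
translate([59, 525, 0]) cube([50, 50, 702]);
translate([1388, 525, 0]) cube([50, 50, 702]);
translate([586, -398, 0]) {
  translate([0, 0, 362]) cube([325, 298, 32]);
  translate([20, 20, 0]) cylinder(h = 362, r = 20);
  translate([305, 20, 0]) cylinder(h = 362, r = 20);
  translate([20, 278, 0]) cylinder(h = 362, r = 20);
  translate([305, 278, 0]) cylinder(h = 362, r = 20);
}
translate([-425, 168, 0]) {
  translate([0, 0, 362]) cube([325, 298, 32]);
  translate([20, 20, 0]) cylinder(h = 362, r = 20);
  translate([305, 20, 0]) cylinder(h = 362, r = 20);
  translate([20, 278, 0]) cylinder(h = 362, r = 20);
  translate([305, 278, 0]) cylinder(h = 362, r = 20);
}
translate([1597, 168, 0]) {
  translate([0, 0, 362]) cube([325, 298, 32]);
  translate([20, 20, 0]) cylinder(h = 362, r = 20);
  translate([305, 20, 0]) cylinder(h = 362, r = 20);
  translate([20, 278, 0]) cylinder(h = 362, r = 20);
  translate([305, 278, 0]) cylinder(h = 362, r = 20);
}
translate([430, 149, 740]) {
  cube([21, 336, 1525]);
  translate([616, 0, 0]) cube([21, 336, 1525]);
  translate([21, 0, 0]) cube([595, 336, 27]);
  translate([21, 0, 361]) cube([595, 336, 27]);
  translate([21, 0, 722]) cube([595, 336, 27]);
  translate([21, 0, 1083]) cube([595, 336, 27]);
  translate([21, 0, 1444]) cube([595, 336, 27]);
}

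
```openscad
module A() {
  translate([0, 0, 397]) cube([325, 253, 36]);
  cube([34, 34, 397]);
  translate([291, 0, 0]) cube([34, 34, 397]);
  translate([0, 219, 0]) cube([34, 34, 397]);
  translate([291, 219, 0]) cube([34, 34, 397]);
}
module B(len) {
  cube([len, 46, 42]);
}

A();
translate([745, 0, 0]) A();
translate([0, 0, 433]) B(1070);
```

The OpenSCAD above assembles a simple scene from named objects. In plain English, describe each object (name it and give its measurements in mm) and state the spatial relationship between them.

A is a four-legged stool. The seat is 325×253 mm, 36 mm thick, top at z = 433 mm. It stands on four square legs, each 34×34 mm in cross-section, from z = 0 to the seat underside, each flush with a corner of the seat.

B is a rectangular beam 1070 mm long (x), 46 mm deep (y), 42 mm thick (z).

The beam spans the tops of two stools placed 420 mm apart, resting at z = 433 mm.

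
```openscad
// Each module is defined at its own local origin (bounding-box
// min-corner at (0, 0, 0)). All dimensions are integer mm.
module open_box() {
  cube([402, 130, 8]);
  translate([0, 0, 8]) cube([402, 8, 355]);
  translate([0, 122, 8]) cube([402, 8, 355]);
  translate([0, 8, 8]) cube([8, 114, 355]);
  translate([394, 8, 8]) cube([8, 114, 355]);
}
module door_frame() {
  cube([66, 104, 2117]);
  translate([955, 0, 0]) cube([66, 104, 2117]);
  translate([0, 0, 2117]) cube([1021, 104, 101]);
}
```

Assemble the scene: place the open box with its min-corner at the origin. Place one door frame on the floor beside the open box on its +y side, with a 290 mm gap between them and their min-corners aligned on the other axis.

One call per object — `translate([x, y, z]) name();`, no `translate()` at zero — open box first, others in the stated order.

open_box();
translate([0, 420, 0]) door_frame();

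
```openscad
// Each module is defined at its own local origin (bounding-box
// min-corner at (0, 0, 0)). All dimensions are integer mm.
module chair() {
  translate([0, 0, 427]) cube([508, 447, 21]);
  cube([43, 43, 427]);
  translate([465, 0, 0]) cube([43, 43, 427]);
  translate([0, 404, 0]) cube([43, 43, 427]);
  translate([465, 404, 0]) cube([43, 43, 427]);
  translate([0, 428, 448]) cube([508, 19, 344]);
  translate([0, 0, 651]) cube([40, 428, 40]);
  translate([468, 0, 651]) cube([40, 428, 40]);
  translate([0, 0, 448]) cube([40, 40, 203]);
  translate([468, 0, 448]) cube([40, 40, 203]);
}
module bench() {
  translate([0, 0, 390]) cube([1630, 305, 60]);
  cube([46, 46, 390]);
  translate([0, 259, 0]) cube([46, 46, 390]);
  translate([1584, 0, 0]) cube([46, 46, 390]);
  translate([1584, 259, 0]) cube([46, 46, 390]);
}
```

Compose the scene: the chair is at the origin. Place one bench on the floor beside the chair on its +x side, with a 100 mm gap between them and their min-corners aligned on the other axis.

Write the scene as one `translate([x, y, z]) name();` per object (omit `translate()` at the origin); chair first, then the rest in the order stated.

chair();
translate([608, 0, 0]) bench();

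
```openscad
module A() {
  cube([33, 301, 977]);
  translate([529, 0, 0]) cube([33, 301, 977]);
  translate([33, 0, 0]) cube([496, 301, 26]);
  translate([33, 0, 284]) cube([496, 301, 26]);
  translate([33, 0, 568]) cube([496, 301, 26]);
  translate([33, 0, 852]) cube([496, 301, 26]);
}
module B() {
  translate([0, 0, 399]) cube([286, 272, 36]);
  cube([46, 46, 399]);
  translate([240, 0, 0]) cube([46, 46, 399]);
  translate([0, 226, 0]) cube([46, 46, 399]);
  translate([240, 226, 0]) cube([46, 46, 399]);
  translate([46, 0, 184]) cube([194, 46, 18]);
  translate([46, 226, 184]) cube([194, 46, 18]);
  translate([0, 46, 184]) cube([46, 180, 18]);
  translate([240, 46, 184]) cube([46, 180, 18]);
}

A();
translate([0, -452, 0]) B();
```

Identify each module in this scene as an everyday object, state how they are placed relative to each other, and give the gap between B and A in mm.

A is a bookshelf. B is a stool. The stool is on the floor beside the bookshelf on its −y side. The gap between the stool and the bookshelf is 180 mm.

The stool's nearest face is 180 mm from the bookshelf's −y face.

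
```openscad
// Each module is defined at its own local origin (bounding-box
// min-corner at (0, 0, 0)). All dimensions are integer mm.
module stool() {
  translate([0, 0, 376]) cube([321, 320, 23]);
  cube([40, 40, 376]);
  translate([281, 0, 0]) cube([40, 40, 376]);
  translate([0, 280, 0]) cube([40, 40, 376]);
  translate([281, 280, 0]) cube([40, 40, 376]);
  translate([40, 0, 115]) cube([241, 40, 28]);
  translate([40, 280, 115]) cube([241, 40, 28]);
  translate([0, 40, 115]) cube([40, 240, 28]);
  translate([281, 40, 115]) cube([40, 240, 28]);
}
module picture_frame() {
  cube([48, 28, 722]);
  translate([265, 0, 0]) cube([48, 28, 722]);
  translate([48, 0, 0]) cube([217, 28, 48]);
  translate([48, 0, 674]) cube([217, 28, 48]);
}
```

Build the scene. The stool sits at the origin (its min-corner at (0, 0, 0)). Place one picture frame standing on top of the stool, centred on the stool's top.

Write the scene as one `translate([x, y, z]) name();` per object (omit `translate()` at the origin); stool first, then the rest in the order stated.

stool();
translate([4, 146, 399]) picture_frame();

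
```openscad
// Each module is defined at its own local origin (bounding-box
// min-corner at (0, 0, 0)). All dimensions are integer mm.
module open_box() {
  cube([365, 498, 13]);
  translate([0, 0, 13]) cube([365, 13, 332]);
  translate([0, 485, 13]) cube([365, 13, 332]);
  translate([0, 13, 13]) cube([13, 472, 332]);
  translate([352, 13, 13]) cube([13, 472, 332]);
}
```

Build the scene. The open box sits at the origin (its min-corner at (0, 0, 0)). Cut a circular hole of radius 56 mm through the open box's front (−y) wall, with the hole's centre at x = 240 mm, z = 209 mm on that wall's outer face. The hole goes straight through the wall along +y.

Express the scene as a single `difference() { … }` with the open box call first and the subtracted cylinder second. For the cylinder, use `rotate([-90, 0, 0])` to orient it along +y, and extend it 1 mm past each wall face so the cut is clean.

difference() {
  open_box();
  translate([240, -1, 209]) rotate([-90, 0, 0]) cylinder(h = 15, r = 56);
}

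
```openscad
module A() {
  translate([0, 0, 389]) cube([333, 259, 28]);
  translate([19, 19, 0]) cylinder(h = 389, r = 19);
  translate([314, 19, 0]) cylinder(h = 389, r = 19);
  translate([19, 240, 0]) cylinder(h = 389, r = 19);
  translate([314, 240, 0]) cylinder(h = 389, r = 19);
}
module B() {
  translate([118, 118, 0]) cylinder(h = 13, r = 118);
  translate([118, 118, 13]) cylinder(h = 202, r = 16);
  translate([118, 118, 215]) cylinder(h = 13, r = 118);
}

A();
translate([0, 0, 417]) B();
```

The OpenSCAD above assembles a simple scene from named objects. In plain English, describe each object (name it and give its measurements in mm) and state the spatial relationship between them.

A is a simple wooden stool: a rectangular seat 333 mm (x) by 259 mm (y), 28 mm thick, top face at z = 417 mm, on four round legs, each 38 mm in diameter. The legs rest on z = 0, each leg's axis is inset half a diameter from the nearest pair of seat edges (so the leg's bounding box is flush with the corner).

B is a spool: two coaxial disc flanges of radius 118 mm and thickness 13 mm, joined by a core cylinder of radius 16 mm and height 202 mm. The lower flange rests on z = 0 and the three cylinders share a vertical axis.

The spool is on top of the stool.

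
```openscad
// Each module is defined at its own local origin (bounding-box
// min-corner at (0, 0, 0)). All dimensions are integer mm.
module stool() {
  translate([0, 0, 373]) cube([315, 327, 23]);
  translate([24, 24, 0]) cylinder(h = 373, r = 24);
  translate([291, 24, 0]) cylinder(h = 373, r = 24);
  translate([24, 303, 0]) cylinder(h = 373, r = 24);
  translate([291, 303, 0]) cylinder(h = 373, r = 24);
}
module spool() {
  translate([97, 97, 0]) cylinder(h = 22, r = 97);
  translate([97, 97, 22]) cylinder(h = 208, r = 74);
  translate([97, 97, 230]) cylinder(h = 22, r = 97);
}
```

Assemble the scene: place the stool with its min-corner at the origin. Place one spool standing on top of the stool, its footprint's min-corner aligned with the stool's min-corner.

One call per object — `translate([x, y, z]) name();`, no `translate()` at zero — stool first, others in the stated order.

stool();
translate([0, 0, 396]) spool();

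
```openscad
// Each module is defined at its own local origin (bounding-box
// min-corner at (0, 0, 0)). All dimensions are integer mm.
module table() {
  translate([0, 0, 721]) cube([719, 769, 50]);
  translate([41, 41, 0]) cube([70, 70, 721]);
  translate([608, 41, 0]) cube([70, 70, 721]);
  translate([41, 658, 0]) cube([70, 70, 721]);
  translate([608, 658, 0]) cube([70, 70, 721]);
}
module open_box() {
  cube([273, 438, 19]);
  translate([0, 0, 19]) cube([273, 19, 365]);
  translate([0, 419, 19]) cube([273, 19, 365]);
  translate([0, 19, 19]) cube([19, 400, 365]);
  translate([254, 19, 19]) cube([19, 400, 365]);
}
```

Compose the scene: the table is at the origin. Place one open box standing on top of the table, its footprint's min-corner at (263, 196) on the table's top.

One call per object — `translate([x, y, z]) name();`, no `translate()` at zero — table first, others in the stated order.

table();
translate([263, 196, 771]) open_box();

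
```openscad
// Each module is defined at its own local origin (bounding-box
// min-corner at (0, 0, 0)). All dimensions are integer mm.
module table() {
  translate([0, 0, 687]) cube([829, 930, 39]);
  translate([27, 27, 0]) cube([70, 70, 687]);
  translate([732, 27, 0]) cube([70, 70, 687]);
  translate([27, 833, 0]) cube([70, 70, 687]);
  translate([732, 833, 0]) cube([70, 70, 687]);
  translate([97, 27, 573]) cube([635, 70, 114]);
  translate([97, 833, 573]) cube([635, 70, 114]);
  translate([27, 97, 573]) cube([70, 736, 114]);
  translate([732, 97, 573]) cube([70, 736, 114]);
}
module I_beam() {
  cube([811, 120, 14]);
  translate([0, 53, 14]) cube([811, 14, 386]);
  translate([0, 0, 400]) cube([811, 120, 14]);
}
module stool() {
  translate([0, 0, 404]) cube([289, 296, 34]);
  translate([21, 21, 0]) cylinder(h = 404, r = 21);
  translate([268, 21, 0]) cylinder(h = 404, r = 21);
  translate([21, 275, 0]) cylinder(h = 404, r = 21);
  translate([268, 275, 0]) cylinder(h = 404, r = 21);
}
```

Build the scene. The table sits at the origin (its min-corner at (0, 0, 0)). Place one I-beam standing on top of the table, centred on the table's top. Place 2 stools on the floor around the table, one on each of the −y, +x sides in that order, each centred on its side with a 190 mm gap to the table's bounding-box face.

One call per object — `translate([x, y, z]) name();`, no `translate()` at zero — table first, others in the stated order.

table();
translate([9, 405, 726]) I_beam();
translate([270, -486, 0]) stool();
translate([1019, 317, 0]) stool();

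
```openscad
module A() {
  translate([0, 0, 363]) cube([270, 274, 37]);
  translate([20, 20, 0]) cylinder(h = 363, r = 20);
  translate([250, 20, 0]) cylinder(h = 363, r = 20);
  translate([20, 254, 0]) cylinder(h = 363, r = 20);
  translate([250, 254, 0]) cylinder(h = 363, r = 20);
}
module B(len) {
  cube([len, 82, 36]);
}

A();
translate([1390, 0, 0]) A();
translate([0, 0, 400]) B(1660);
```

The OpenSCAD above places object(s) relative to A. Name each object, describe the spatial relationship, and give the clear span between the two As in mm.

A is a stool. B is a beam. A beam spans the tops of two stools. The clear span between the two stools is 1120 mm.

Second stool starts at x = 1390; first ends at x = 270; clear span = 1390 − 270 = 1120 mm.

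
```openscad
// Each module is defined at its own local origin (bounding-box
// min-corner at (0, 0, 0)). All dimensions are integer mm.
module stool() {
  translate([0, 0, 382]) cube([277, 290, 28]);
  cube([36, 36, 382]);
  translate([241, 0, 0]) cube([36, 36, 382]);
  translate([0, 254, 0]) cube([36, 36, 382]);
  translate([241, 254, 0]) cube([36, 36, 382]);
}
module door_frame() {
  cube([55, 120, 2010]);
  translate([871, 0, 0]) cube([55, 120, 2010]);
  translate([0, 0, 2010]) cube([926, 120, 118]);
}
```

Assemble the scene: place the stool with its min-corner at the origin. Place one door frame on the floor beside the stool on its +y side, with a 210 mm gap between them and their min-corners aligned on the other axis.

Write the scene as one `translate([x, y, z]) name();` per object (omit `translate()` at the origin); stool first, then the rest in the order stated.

stool();
translate([0, 500, 0]) door_frame();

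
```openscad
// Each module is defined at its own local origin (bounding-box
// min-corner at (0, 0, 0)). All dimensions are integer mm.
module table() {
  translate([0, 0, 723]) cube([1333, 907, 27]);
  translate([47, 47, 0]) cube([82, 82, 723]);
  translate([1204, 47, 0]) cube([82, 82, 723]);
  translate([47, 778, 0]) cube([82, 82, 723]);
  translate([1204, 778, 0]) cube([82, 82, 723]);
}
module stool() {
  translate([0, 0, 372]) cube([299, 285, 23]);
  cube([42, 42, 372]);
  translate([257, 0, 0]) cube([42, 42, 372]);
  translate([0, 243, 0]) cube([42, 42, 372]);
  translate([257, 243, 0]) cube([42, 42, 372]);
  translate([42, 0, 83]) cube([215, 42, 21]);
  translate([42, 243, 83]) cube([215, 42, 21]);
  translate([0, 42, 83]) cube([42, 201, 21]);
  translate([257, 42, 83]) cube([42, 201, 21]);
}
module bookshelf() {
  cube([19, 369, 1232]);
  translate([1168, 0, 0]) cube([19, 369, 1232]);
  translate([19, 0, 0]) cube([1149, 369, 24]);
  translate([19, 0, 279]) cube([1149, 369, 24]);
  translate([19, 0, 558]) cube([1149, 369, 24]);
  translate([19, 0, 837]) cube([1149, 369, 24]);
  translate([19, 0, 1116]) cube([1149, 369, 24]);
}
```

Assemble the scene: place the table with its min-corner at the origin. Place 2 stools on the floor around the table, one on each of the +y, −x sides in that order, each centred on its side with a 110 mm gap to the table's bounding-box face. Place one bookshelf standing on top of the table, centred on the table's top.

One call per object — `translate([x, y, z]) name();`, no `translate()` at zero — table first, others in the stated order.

table();
translate([517, 1017, 0]) stool();
translate([-409, 311, 0]) stool();
translate([73, 269, 750]) bookshelf();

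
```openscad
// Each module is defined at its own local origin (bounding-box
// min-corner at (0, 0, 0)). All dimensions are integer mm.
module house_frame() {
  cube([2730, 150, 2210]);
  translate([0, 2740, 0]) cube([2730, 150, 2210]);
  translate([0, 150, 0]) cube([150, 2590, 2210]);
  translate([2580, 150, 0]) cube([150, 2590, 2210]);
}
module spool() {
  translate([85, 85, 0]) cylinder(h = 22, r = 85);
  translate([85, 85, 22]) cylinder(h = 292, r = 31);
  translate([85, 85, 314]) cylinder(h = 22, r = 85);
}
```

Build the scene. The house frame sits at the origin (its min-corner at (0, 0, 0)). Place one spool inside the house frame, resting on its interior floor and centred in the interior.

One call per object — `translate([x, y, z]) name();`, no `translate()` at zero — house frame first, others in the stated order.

house_frame();
translate([1280, 1360, 0]) spool();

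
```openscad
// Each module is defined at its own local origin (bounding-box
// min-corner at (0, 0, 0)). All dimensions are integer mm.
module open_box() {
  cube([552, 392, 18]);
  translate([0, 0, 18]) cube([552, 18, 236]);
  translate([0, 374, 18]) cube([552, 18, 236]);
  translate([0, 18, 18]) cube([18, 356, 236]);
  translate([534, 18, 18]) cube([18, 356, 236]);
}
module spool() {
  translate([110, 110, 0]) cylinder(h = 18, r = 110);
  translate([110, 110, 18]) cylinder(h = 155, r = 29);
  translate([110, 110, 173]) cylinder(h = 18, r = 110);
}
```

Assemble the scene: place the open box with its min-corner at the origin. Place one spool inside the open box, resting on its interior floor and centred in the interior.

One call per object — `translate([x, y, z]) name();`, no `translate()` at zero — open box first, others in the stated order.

open_box();
translate([166, 86, 18]) spool();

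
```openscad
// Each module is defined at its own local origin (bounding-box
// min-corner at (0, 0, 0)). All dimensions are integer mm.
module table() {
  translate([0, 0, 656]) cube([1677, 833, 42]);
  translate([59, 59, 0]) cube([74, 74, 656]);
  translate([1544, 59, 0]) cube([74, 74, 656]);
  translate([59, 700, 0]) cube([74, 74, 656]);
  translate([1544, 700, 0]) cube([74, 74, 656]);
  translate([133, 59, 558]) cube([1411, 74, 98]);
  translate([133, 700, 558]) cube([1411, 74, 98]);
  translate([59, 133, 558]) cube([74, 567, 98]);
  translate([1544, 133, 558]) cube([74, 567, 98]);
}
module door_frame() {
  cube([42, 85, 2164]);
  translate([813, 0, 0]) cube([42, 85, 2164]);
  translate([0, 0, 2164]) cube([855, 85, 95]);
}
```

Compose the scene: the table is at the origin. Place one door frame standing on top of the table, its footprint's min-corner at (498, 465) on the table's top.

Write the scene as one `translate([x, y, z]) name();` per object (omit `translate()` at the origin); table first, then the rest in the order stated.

table();
translate([498, 465, 698]) door_frame();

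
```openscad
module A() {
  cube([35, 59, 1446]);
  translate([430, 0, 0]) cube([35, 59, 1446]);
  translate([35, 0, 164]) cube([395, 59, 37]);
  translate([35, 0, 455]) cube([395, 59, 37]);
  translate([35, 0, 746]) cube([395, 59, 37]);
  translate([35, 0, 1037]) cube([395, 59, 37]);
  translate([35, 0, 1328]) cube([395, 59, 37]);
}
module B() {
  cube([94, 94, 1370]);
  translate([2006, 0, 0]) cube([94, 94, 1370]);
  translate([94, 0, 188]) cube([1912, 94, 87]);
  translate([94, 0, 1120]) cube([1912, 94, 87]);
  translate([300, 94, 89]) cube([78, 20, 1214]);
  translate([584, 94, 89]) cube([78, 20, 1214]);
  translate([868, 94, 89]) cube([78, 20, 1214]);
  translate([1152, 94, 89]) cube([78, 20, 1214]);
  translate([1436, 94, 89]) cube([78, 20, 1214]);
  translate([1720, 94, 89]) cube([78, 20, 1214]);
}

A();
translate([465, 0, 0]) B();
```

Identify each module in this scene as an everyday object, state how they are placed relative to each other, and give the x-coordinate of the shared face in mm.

A is a ladder. B is a fence section. The fence section is against the ladder's +x side, with their −y faces flush. The x-coordinate of the shared face is 465 mm.

The ladder's +x face and the fence section's −x face are both at x = 465 mm.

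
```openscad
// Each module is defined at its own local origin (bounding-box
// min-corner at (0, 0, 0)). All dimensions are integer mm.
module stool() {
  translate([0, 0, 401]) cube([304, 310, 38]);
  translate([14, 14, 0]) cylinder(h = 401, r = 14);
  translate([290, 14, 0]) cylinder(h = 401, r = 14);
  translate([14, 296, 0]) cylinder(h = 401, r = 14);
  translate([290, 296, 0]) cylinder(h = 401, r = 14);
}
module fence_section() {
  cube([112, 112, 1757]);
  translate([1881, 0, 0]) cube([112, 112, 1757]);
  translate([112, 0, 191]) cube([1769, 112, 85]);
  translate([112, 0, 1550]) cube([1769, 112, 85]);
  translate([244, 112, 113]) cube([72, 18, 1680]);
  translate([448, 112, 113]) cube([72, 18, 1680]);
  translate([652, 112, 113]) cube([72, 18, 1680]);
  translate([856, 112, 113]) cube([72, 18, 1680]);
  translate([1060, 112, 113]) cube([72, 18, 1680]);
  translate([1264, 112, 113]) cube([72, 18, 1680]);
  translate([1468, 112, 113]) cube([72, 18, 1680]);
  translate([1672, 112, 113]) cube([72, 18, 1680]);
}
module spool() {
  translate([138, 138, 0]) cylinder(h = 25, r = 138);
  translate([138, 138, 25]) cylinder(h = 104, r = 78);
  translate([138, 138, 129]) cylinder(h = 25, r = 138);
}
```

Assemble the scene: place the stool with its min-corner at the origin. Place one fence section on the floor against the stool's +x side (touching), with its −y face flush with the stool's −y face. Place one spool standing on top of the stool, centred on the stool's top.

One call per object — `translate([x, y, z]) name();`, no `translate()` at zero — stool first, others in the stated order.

stool();
translate([304, 0, 0]) fence_section();
translate([14, 17, 439]) spool();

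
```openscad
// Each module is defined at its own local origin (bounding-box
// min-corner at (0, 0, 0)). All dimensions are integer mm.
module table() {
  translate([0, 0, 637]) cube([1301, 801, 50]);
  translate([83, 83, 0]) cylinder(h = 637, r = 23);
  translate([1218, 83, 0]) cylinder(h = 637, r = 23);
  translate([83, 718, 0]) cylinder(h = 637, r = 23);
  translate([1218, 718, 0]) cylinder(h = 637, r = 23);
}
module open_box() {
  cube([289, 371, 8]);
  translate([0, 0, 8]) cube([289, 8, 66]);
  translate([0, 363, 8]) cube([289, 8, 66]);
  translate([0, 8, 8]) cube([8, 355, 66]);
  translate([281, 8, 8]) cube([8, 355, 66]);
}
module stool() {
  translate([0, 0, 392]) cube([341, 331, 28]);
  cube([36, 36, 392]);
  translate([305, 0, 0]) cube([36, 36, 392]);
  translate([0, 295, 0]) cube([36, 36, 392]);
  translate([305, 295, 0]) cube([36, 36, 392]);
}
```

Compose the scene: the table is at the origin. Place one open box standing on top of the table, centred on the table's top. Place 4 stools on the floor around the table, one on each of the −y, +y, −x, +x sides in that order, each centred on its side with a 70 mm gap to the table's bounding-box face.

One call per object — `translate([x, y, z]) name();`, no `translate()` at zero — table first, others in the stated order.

table();
translate([506, 215, 687]) open_box();
translate([480, -401, 0]) stool();
translate([480, 871, 0]) stool();
translate([-411, 235, 0]) stool();
translate([1371, 235, 0]) stool();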